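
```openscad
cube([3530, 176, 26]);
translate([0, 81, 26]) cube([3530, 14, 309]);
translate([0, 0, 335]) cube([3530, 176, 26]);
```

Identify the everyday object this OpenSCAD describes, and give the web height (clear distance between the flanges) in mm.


An I-beam. The web height is 309 mm.

Two wide flanges with a thin centred web — an I-beam. Overall 361 mm minus two 26 mm flanges gives a web of 361 − 2·26 = 309 mm.


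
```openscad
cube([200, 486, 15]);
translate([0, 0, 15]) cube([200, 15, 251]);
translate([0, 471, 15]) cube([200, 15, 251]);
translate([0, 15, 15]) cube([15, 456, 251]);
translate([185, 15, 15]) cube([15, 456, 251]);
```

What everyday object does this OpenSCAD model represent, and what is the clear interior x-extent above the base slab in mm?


An open box. The internal width is 170 mm.

A 200×486 base slab with four walls standing on it — an open box. The base is 200 mm wide and the walls are 15 mm thick, so the internal width is 200 − 2 × 15 = 170 mm.


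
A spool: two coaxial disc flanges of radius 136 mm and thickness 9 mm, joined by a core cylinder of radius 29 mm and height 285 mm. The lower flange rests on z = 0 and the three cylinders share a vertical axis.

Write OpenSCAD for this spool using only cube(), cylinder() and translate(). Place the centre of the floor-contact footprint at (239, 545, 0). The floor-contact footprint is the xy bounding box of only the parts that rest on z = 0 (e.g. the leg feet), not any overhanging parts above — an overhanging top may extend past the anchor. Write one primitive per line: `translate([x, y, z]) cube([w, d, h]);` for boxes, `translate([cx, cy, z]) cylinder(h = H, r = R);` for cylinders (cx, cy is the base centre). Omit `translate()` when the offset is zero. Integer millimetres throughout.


translate([239, 545, 0]) cylinder(h = 9, r = 136);
translate([239, 545, 9]) cylinder(h = 285, r = 29);
translate([239, 545, 294]) cylinder(h = 9, r = 136);


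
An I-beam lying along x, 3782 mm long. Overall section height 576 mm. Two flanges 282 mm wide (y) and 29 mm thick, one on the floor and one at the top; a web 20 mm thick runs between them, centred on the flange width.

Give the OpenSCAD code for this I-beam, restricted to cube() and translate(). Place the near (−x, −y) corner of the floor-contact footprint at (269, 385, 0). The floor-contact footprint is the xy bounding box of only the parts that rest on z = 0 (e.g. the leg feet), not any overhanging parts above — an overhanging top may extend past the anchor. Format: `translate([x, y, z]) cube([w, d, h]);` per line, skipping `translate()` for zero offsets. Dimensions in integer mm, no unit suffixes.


translate([269, 385, 0]) cube([3782, 282, 29]);
translate([269, 516, 29]) cube([3782, 20, 518]);
translate([269, 385, 547]) cube([3782, 282, 29]);


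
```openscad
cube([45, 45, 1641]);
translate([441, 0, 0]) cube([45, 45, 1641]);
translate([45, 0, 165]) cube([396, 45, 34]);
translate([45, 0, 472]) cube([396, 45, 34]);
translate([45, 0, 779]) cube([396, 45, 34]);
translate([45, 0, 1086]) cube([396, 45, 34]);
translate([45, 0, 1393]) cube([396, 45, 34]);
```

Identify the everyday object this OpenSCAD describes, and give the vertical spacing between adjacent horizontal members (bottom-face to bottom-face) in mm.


A ladder. The rung spacing is 307 mm.

Two tall 45×45 posts with 5 short bars between them — a ladder. Adjacent rungs sit at z = 165 and z = 472, so the spacing is 472 − 165 = 307 mm.


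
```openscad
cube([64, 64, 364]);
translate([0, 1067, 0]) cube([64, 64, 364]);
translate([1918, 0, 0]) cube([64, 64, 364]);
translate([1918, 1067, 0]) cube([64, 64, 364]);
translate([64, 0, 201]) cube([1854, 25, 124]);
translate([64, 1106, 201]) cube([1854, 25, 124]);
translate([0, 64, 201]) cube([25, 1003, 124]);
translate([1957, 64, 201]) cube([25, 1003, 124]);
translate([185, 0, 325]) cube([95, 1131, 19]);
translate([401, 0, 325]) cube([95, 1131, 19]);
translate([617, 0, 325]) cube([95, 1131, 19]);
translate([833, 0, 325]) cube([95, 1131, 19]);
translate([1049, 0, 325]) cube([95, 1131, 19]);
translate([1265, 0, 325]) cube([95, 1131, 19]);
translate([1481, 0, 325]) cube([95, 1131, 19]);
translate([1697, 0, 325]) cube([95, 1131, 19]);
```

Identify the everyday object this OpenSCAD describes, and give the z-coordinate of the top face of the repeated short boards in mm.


A bed frame. The slat-top height is 344 mm.

Four posts, four rails, and a row of slats — a bed frame. Slats sit on the rails at z = 201 + 124 = 325; with slat thickness 19, the top is 344 mm.


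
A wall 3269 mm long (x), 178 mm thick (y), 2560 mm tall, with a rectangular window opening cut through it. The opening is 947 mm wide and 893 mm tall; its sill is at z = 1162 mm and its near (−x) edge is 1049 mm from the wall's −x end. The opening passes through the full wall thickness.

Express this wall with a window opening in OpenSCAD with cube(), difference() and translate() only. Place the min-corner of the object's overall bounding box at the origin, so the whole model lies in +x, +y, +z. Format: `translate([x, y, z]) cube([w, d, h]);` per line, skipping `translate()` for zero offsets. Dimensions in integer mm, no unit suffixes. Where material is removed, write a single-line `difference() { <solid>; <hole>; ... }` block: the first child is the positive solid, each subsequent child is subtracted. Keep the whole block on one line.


difference() { cube([3269, 178, 2560]); translate([1049, 0, 1162]) cube([947, 178, 893]); }


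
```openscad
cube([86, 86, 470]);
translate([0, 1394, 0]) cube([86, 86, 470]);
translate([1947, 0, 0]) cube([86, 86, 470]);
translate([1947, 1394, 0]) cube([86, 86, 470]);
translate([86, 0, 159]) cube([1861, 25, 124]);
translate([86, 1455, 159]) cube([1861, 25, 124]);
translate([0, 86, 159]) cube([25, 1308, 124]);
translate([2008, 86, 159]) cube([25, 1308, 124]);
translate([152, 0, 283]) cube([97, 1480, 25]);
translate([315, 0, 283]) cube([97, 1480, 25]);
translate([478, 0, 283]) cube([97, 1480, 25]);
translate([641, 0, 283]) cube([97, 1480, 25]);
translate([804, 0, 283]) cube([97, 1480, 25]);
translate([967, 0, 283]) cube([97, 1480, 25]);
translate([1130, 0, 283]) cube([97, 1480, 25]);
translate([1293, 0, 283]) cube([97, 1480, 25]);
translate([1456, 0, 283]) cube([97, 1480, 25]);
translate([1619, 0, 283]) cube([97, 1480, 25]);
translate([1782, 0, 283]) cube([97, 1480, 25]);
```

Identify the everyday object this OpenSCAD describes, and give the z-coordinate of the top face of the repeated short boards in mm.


A bed frame. The slat-top height is 308 mm.

Four posts, four rails, and a row of slats — a bed frame. Slats sit on the rails at z = 159 + 124 = 283; with slat thickness 25, the top is 308 mm.


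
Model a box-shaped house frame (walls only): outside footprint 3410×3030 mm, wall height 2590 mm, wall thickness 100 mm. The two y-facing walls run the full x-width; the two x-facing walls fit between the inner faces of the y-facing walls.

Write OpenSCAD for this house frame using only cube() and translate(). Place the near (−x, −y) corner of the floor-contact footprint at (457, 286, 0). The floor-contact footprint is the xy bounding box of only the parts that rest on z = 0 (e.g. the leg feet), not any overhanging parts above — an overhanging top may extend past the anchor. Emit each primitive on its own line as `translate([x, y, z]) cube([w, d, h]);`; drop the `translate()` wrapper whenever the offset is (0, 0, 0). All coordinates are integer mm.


translate([457, 286, 0]) cube([3410, 100, 2590]);
translate([457, 3216, 0]) cube([3410, 100, 2590]);
translate([457, 386, 0]) cube([100, 2830, 2590]);
translate([3767, 386, 0]) cube([100, 2830, 2590]);


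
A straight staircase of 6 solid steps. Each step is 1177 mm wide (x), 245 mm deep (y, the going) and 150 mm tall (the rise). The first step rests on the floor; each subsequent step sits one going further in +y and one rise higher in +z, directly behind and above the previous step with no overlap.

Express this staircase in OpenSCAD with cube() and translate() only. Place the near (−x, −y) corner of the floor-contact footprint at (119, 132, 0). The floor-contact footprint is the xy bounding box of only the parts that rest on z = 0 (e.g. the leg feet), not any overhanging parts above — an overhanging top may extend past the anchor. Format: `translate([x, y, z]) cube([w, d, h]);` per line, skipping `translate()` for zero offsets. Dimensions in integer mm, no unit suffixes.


translate([119, 132, 0]) cube([1177, 245, 150]);
translate([119, 377, 150]) cube([1177, 245, 150]);
translate([119, 622, 300]) cube([1177, 245, 150]);
translate([119, 867, 450]) cube([1177, 245, 150]);
translate([119, 1112, 600]) cube([1177, 245, 150]);
translate([119, 1357, 750]) cube([1177, 245, 150]);


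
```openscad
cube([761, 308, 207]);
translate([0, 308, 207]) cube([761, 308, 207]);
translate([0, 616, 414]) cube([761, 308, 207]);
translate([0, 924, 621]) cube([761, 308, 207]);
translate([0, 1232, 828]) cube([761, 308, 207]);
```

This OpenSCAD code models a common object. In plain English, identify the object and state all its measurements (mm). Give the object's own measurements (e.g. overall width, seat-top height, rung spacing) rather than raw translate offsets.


A straight staircase of 5 solid steps. Each step is 761 mm wide (x), 308 mm deep (y, the going) and 207 mm tall (the rise). The first step rests on the floor; each subsequent step sits one going further in +y and one rise higher in +z, directly behind and above the previous step with no overlap.


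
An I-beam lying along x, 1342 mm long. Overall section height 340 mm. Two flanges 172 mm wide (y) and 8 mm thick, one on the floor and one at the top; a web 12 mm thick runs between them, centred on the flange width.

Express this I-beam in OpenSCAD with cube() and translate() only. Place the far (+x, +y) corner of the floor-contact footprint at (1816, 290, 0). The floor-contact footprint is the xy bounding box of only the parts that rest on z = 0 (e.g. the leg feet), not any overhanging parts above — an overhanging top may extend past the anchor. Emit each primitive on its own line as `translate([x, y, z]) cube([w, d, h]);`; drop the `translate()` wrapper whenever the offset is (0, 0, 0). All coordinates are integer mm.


translate([474, 118, 0]) cube([1342, 172, 8]);
translate([474, 198, 8]) cube([1342, 12, 324]);
translate([474, 118, 332]) cube([1342, 172, 8]);


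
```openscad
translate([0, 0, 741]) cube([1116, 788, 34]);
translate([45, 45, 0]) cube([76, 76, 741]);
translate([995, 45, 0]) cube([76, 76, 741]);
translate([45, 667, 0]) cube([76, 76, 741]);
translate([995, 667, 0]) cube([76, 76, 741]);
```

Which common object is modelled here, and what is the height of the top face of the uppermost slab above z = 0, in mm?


A table. The table height is 775 mm.

A 1116×788×34 slab sits at z = 741 on four 76 mm square posts — a table. The top surface is at 741 + 34 = 775 mm.


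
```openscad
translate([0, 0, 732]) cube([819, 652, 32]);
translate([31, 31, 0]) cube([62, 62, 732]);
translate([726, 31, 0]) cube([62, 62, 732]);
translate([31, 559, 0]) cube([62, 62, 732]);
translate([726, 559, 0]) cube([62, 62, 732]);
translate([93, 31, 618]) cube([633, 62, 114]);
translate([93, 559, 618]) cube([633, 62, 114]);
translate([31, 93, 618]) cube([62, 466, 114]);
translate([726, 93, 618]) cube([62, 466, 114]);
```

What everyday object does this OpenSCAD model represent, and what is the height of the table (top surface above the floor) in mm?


A table. The table height is 764 mm.

A 819×652×32 slab sits at z = 732 on four 62 mm square posts — a table. The top surface is at 732 + 32 = 764 mm.


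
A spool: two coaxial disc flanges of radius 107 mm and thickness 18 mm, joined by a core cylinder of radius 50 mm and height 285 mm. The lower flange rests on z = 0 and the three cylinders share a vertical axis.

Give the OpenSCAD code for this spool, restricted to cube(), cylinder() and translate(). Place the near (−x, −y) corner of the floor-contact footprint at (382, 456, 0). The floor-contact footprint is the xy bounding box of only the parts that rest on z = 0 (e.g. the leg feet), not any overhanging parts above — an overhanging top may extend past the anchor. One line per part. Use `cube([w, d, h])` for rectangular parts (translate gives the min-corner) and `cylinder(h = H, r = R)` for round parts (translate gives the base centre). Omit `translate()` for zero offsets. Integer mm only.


translate([489, 563, 0]) cylinder(h = 18, r = 107);
translate([489, 563, 18]) cylinder(h = 285, r = 50);
translate([489, 563, 303]) cylinder(h = 18, r = 107);


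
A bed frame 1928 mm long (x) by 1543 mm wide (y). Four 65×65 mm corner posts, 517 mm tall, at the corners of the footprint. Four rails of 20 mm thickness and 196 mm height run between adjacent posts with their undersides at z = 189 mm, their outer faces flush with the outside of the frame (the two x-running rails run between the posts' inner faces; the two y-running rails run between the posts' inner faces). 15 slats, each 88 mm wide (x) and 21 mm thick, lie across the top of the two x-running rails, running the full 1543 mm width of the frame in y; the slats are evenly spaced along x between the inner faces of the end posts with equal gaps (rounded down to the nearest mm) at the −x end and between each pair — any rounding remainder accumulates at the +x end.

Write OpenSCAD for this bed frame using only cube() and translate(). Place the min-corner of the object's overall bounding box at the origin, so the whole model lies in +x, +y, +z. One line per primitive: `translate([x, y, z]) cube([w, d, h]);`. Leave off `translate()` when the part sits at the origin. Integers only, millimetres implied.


// slat z = rail_z + rail_h = 189 + 196 = 385
// slat gap = ⌊(1798 − 15·88) / 16⌋ = 29
cube([65, 65, 517]);
translate([0, 1478, 0]) cube([65, 65, 517]);
translate([1863, 0, 0]) cube([65, 65, 517]);
translate([1863, 1478, 0]) cube([65, 65, 517]);
translate([65, 0, 189]) cube([1798, 20, 196]);
translate([65, 1523, 189]) cube([1798, 20, 196]);
translate([0, 65, 189]) cube([20, 1413, 196]);
translate([1908, 65, 189]) cube([20, 1413, 196]);
translate([94, 0, 385]) cube([88, 1543, 21]);
translate([211, 0, 385]) cube([88, 1543, 21]);
translate([328, 0, 385]) cube([88, 1543, 21]);
translate([445, 0, 385]) cube([88, 1543, 21]);
translate([562, 0, 385]) cube([88, 1543, 21]);
translate([679, 0, 385]) cube([88, 1543, 21]);
translate([796, 0, 385]) cube([88, 1543, 21]);
translate([913, 0, 385]) cube([88, 1543, 21]);
translate([1030, 0, 385]) cube([88, 1543, 21]);
translate([1147, 0, 385]) cube([88, 1543, 21]);
translate([1264, 0, 385]) cube([88, 1543, 21]);
translate([1381, 0, 385]) cube([88, 1543, 21]);
translate([1498, 0, 385]) cube([88, 1543, 21]);
translate([1615, 0, 385]) cube([88, 1543, 21]);
translate([1732, 0, 385]) cube([88, 1543, 21]);


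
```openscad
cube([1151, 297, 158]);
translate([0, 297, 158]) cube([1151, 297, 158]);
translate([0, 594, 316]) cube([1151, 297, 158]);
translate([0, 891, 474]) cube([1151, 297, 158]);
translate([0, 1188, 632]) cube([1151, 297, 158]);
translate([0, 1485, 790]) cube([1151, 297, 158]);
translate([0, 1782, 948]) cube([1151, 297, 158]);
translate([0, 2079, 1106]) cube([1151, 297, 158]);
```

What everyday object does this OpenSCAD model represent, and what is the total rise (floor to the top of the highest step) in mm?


A staircase. The total rise is 1264 mm.

8 identical blocks, each offset up and back from the previous — a staircase. Each step is 158 mm tall and there are 8 of them, so the total rise is 8 × 158 = 1264 mm.


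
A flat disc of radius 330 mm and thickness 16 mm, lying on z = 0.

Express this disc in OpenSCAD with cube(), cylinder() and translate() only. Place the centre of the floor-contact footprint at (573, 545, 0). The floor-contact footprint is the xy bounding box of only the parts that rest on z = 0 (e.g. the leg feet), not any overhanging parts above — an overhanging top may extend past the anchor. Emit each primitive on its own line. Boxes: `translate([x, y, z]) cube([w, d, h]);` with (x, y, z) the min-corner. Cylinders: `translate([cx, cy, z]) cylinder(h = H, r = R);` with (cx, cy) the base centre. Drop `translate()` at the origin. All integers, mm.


translate([573, 545, 0]) cylinder(h = 16, r = 330);


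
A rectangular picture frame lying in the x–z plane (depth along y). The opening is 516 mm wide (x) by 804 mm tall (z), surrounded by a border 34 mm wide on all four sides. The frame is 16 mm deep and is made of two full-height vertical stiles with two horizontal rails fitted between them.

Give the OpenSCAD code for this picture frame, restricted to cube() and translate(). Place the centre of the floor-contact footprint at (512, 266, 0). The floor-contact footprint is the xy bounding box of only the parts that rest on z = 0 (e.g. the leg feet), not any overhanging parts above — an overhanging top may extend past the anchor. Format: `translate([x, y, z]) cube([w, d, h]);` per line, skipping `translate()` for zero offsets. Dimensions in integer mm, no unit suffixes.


translate([220, 258, 0]) cube([34, 16, 872]);
translate([770, 258, 0]) cube([34, 16, 872]);
translate([254, 258, 0]) cube([516, 16, 34]);
translate([254, 258, 838]) cube([516, 16, 34]);


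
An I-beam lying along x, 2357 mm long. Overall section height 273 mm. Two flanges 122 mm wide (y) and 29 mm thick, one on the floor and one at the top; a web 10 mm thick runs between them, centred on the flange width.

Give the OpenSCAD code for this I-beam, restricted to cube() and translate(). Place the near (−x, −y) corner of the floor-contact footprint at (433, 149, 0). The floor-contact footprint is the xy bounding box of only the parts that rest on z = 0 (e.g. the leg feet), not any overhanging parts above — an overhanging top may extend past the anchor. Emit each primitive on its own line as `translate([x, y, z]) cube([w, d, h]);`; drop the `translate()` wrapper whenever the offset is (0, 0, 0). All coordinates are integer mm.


translate([433, 149, 0]) cube([2357, 122, 29]);
translate([433, 205, 29]) cube([2357, 10, 215]);
translate([433, 149, 244]) cube([2357, 122, 29]);


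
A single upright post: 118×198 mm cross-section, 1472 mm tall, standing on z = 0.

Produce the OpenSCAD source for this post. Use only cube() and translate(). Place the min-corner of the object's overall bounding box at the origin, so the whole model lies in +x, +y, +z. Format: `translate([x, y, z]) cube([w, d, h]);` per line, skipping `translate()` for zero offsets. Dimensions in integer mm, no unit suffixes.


cube([118, 198, 1472]);


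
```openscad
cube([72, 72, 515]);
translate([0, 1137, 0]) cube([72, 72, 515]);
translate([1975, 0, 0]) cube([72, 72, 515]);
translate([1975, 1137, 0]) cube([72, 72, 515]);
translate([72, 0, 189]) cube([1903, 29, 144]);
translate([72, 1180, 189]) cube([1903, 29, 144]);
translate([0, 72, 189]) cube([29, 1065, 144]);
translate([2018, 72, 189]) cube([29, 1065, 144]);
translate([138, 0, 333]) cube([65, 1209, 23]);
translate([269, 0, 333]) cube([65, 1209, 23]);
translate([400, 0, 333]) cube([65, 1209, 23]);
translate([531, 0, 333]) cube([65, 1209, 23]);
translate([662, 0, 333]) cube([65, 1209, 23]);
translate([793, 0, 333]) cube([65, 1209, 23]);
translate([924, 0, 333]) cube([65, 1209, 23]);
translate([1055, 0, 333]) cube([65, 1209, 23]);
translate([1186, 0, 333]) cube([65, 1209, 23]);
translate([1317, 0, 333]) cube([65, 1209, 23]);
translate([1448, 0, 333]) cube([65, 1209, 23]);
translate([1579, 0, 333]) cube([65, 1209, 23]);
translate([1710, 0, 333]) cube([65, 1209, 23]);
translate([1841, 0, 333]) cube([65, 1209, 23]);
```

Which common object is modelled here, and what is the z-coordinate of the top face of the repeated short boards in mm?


A bed frame. The slat-top height is 356 mm.

Four posts, four rails, and a row of slats — a bed frame. Slats sit on the rails at z = 189 + 144 = 333; with slat thickness 23, the top is 356 mm.


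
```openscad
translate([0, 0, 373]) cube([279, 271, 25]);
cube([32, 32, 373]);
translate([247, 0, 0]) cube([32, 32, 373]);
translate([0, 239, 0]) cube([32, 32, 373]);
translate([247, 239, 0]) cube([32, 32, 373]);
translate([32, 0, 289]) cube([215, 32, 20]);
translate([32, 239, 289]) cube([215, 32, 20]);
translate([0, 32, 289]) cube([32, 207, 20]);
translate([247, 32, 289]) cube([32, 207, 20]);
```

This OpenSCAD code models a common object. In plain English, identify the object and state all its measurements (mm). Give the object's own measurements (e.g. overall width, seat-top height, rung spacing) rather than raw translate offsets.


A simple wooden stool: a rectangular seat 279 mm (x) by 271 mm (y), 25 mm thick, top face at z = 398 mm, on four square legs, each 32×32 mm in cross-section. The legs rest on z = 0, each flush with a corner of the seat. Four stretchers, 32 mm wide and 20 mm tall, connect adjacent legs with their undersides at z = 289 mm, each running between the inner faces of the legs it joins and aligned with the legs' outer faces on the other axis.


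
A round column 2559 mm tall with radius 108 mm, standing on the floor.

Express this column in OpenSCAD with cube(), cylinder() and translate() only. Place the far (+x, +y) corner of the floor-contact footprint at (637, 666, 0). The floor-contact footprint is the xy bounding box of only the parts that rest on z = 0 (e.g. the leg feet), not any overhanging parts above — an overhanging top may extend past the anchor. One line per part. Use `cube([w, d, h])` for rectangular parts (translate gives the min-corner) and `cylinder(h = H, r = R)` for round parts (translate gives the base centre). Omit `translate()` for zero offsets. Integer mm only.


translate([529, 558, 0]) cylinder(h = 2559, r = 108);


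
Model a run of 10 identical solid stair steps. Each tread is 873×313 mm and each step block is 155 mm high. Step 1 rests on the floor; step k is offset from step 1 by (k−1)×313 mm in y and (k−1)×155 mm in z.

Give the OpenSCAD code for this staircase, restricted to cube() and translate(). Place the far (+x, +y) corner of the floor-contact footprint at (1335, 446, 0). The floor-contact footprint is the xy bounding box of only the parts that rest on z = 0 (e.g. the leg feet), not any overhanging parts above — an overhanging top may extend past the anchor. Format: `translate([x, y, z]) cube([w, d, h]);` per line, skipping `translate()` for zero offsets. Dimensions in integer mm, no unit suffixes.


translate([462, 133, 0]) cube([873, 313, 155]);
translate([462, 446, 155]) cube([873, 313, 155]);
translate([462, 759, 310]) cube([873, 313, 155]);
translate([462, 1072, 465]) cube([873, 313, 155]);
translate([462, 1385, 620]) cube([873, 313, 155]);
translate([462, 1698, 775]) cube([873, 313, 155]);
translate([462, 2011, 930]) cube([873, 313, 155]);
translate([462, 2324, 1085]) cube([873, 313, 155]);
translate([462, 2637, 1240]) cube([873, 313, 155]);
translate([462, 2950, 1395]) cube([873, 313, 155]);


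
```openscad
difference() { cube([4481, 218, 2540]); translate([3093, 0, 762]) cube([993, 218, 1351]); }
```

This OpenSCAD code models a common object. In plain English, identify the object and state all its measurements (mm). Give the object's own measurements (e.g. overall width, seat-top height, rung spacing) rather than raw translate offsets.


A wall 4481 mm long (x), 218 mm thick (y), 2540 mm tall, with a rectangular window opening cut through it. The opening is 993 mm wide and 1351 mm tall; its sill is at z = 762 mm and its near (−x) edge is 3093 mm from the wall's −x end. The opening passes through the full wall thickness.


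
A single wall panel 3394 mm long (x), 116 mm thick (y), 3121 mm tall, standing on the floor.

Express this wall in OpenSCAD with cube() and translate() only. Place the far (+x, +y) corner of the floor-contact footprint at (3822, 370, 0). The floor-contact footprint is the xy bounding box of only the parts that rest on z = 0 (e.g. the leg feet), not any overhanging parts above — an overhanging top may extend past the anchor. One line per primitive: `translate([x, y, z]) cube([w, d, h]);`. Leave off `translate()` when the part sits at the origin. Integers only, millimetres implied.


translate([428, 254, 0]) cube([3394, 116, 3121]);


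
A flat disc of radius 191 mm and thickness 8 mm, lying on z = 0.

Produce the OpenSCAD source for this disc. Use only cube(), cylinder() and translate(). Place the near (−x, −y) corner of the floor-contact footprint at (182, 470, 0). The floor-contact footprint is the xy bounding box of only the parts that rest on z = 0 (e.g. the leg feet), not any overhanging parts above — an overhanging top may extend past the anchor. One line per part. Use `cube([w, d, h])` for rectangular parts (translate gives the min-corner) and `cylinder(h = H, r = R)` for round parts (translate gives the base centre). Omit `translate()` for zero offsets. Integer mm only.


translate([373, 661, 0]) cylinder(h = 8, r = 191);


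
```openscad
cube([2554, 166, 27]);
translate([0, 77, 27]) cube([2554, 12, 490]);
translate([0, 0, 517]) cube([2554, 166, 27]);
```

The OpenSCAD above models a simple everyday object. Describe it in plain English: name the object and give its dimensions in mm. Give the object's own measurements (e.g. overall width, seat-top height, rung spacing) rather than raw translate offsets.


An I-beam lying along x, 2554 mm long. Overall section height 544 mm. Two flanges 166 mm wide (y) and 27 mm thick, one on the floor and one at the top; a web 12 mm thick runs between them, centred on the flange width.


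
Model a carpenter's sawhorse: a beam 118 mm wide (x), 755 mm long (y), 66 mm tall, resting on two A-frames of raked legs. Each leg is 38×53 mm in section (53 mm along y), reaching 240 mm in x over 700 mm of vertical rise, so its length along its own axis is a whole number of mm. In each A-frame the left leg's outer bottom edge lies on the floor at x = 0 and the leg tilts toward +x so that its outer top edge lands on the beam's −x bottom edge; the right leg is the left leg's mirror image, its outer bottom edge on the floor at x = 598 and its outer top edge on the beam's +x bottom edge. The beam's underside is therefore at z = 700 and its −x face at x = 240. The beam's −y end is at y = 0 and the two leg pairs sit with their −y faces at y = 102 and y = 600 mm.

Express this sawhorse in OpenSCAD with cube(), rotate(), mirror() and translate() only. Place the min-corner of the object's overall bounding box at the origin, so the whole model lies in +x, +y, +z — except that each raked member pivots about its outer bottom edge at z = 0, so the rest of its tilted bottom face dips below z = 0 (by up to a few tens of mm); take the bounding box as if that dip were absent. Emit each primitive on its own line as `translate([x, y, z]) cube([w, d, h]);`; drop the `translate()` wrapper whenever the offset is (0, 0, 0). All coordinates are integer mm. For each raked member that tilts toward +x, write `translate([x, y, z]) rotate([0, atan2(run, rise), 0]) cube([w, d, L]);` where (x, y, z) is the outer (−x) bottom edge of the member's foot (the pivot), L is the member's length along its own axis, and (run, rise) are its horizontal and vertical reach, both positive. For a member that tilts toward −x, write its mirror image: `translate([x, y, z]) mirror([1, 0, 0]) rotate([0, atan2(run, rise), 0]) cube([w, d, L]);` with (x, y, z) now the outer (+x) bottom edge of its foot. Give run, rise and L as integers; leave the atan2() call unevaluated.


translate([240, 0, 700]) cube([118, 755, 66]);
translate([0, 102, 0]) rotate([0, atan2(240, 700), 0]) cube([38, 53, 740]);
translate([598, 102, 0]) mirror([1, 0, 0]) rotate([0, atan2(240, 700), 0]) cube([38, 53, 740]);
translate([0, 600, 0]) rotate([0, atan2(240, 700), 0]) cube([38, 53, 740]);
translate([598, 600, 0]) mirror([1, 0, 0]) rotate([0, atan2(240, 700), 0]) cube([38, 53, 740]);


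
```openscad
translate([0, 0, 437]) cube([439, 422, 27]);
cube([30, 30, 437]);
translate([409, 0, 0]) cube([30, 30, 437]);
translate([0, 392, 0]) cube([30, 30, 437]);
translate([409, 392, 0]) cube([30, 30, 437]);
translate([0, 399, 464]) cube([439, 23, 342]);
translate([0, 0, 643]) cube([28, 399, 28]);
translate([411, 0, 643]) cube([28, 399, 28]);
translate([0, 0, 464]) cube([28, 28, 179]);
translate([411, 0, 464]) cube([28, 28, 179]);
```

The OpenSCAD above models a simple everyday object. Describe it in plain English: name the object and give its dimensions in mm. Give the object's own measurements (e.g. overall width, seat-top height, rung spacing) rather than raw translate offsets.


A chair. The seat is a 439×422×27 mm slab with its top at z = 464 mm, on four 30×30 mm corner legs (flush with the seat edges, standing on z = 0). A flat backrest 23 mm thick, 342 mm tall, spans the full seat width and rises from the seat top along its +y edge, rear face flush with the rear of the seat. Two armrests of 28×28 mm section run along each side from the seat's front edge to the front of the backrest, top faces 207 mm above the seat top and outer faces flush with the seat's x-edges; a 28×28 mm post under the front of each armrest stands on the seat at the front corner.


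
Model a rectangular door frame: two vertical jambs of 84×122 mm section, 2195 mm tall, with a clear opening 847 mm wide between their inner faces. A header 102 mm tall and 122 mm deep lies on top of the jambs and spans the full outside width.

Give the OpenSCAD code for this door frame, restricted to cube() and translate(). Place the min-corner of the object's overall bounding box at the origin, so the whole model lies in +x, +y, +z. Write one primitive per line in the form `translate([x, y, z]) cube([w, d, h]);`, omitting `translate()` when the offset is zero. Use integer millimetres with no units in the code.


cube([84, 122, 2195]);
translate([931, 0, 0]) cube([84, 122, 2195]);
translate([0, 0, 2195]) cube([1015, 122, 102]);


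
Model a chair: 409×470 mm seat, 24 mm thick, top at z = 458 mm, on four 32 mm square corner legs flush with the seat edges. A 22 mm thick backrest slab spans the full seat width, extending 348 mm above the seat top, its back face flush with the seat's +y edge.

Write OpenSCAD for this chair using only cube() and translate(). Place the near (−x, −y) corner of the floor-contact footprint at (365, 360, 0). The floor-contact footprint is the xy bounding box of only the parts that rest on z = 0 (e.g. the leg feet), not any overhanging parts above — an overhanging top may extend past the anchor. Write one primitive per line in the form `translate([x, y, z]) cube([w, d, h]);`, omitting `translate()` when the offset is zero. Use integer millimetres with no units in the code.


// leg_h = 458 - 24 = 434
translate([365, 360, 434]) cube([409, 470, 24]);
translate([365, 360, 0]) cube([32, 32, 434]);
translate([742, 360, 0]) cube([32, 32, 434]);
translate([365, 798, 0]) cube([32, 32, 434]);
translate([742, 798, 0]) cube([32, 32, 434]);
translate([365, 808, 458]) cube([409, 22, 348]);


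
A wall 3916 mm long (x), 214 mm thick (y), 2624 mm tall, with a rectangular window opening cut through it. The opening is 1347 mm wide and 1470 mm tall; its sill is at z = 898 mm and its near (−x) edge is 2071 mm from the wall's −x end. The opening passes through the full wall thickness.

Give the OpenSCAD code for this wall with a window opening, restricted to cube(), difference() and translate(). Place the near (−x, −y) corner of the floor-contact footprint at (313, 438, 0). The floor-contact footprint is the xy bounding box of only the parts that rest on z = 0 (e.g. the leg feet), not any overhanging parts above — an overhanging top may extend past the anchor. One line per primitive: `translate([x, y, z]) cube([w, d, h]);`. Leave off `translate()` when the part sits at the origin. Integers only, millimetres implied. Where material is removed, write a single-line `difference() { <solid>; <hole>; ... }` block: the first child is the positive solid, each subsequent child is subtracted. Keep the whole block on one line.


difference() { translate([313, 438, 0]) cube([3916, 214, 2624]); translate([2384, 438, 898]) cube([1347, 214, 1470]); }


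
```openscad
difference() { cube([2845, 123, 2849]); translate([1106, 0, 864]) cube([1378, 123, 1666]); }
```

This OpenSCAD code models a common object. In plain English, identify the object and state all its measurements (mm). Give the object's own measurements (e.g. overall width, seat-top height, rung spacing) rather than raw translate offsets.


A wall 2845 mm long (x), 123 mm thick (y), 2849 mm tall, with a rectangular window opening cut through it. The opening is 1378 mm wide and 1666 mm tall; its sill is at z = 864 mm and its near (−x) edge is 1106 mm from the wall's −x end. The opening passes through the full wall thickness.


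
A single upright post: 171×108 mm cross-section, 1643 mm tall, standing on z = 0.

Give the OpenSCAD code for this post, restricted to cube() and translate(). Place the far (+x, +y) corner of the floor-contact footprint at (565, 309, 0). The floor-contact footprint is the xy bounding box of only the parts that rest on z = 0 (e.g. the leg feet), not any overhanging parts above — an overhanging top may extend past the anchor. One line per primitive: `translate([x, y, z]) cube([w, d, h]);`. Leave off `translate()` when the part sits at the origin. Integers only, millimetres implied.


translate([394, 201, 0]) cube([171, 108, 1643]);


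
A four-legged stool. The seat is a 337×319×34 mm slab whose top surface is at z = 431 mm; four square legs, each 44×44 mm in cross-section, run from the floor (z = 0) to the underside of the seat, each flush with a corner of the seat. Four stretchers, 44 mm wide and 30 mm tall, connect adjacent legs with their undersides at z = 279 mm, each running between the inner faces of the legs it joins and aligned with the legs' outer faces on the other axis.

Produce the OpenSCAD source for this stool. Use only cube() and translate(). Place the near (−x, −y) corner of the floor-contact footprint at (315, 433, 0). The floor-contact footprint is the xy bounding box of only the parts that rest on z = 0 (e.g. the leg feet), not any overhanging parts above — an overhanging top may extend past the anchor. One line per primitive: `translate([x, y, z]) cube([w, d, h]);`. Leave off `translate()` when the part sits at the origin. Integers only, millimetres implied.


translate([315, 433, 397]) cube([337, 319, 34]);
translate([315, 433, 0]) cube([44, 44, 397]);
translate([608, 433, 0]) cube([44, 44, 397]);
translate([315, 708, 0]) cube([44, 44, 397]);
translate([608, 708, 0]) cube([44, 44, 397]);
translate([359, 433, 279]) cube([249, 44, 30]);
translate([359, 708, 279]) cube([249, 44, 30]);
translate([315, 477, 279]) cube([44, 231, 30]);
translate([608, 477, 279]) cube([44, 231, 30]);


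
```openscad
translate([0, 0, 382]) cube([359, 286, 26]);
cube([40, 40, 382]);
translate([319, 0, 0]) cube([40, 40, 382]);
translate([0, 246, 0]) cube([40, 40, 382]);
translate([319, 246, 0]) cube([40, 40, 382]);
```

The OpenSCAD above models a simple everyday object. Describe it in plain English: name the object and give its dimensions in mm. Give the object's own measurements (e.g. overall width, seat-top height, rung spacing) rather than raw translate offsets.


A four-legged stool. The seat is a 359×286×26 mm slab whose top surface is at z = 408 mm; four square legs, each 40×40 mm in cross-section, run from the floor (z = 0) to the underside of the seat, each flush with a corner of the seat.


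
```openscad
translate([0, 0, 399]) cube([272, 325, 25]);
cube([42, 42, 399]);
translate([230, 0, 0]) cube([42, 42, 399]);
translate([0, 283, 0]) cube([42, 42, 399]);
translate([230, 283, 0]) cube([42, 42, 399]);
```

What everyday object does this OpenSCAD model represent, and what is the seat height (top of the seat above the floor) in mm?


A stool. The seat height is 424 mm.

A 272×325×25 slab at z = 399 on four corner posts — a stool. The seat top is 399 + 25 = 424 mm.


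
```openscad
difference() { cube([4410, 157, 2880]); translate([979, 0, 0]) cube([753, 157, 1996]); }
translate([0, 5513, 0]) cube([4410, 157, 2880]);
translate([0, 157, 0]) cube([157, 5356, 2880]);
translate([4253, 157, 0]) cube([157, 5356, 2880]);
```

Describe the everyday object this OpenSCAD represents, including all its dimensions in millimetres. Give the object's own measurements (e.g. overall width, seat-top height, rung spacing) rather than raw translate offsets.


A single room: four walls, each 2880 mm tall and 157 mm thick, enclosing an outside footprint 4410×5670 mm (x × y), no floor or roof. The front and back walls (−y and +y sides) run the full x-width; the side walls fit between their inner faces. A door opening 753 mm wide and 1996 mm tall is cut through the front wall from the floor up, its −x edge 979 mm from the wall's −x end.


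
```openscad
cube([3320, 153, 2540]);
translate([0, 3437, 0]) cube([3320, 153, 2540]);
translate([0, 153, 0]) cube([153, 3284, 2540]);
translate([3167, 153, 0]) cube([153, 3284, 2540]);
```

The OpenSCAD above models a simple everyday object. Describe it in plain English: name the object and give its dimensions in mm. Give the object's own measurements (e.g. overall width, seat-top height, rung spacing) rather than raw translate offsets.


The wall frame of a small rectangular building: four walls, each 2540 mm tall and 153 mm thick, enclosing a footprint 3320 mm (x) by 3590 mm (y) outside-to-outside, with no floor or roof. The front and back walls (the −y and +y sides) span the full width; the two side walls fit between them.


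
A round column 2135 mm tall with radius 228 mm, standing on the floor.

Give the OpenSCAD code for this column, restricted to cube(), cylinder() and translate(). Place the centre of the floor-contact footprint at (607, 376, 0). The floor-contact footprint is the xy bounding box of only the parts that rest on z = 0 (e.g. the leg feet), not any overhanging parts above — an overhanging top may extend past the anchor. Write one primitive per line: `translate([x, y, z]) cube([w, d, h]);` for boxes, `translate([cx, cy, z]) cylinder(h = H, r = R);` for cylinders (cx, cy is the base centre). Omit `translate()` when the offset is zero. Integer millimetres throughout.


translate([607, 376, 0]) cylinder(h = 2135, r = 228);


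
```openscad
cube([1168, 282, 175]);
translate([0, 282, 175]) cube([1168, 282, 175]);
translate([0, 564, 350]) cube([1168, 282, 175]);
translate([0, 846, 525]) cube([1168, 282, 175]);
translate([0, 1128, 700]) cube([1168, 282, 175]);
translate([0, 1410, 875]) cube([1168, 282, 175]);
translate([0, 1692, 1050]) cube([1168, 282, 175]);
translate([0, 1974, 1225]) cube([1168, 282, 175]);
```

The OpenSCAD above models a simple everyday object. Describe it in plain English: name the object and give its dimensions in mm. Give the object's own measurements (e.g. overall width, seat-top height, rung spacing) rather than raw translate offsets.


A straight staircase of 8 solid steps. Each step is 1168 mm wide (x), 282 mm deep (y, the going) and 175 mm tall (the rise). The first step rests on the floor; each subsequent step sits one going further in +y and one rise higher in +z, directly behind and above the previous step with no overlap.


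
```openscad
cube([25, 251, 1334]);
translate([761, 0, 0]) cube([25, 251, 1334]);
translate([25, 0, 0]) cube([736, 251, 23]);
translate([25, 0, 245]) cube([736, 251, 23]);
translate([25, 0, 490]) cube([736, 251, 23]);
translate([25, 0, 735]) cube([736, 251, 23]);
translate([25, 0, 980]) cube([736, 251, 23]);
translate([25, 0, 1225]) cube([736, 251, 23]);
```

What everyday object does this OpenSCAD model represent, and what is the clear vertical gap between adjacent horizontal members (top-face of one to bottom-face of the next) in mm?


A bookshelf. The clear shelf gap is 222 mm.

Two tall side panels with 6 horizontal boards between them — a bookshelf. The first two shelf undersides are at z = 0 and z = 245; with shelf thickness 23, the clear gap is 245 − 0 − 23 = 222 mm.
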